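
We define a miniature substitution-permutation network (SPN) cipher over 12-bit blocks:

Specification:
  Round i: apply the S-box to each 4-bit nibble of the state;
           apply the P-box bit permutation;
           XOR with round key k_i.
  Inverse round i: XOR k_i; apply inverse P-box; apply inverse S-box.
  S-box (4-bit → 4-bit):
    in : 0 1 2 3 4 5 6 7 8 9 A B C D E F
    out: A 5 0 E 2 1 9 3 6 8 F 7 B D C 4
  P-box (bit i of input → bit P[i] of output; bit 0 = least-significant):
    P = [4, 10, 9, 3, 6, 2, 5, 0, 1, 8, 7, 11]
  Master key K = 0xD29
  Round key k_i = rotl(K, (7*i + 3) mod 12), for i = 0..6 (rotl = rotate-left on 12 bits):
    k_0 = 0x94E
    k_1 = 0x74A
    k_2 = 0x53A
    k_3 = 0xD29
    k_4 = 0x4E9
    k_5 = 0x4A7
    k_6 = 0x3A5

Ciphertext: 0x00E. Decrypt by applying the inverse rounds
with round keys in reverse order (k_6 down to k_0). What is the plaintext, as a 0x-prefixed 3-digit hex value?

s_0 = ciphertext = 0x00E
s_1 = InvRound(s_0, k_6) = 0xBEE
s_2 = InvRound(s_1, k_5) = 0x063
s_3 = InvRound(s_2, k_4) = 0x120
s_4 = InvRound(s_3, k_3) = 0x990
s_5 = InvRound(s_4, k_2) = 0xDF0
s_6 = InvRound(s_5, k_1) = 0xDFD
s_7 = InvRound(s_6, k_0) = 0x1E7

0x1E7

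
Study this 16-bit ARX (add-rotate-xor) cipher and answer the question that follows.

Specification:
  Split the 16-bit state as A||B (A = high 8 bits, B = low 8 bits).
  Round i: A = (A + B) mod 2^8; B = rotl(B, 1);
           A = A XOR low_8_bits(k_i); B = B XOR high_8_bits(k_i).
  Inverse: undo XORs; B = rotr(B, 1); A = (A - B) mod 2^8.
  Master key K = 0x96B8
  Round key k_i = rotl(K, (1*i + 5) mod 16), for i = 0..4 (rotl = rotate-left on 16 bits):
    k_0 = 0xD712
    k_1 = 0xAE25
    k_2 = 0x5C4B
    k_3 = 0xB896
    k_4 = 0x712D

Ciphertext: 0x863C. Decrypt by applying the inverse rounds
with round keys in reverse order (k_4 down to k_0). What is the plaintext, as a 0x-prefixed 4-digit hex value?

0x682A

s_0 = ciphertext = 0x863C
s_1 = InvRound(s_0, k_4) = 0x05A6
s_2 = InvRound(s_1, k_3) = 0x840F
s_3 = InvRound(s_2, k_2) = 0x26A9
s_4 = InvRound(s_3, k_1) = 0x8083
s_5 = InvRound(s_4, k_0) = 0x682A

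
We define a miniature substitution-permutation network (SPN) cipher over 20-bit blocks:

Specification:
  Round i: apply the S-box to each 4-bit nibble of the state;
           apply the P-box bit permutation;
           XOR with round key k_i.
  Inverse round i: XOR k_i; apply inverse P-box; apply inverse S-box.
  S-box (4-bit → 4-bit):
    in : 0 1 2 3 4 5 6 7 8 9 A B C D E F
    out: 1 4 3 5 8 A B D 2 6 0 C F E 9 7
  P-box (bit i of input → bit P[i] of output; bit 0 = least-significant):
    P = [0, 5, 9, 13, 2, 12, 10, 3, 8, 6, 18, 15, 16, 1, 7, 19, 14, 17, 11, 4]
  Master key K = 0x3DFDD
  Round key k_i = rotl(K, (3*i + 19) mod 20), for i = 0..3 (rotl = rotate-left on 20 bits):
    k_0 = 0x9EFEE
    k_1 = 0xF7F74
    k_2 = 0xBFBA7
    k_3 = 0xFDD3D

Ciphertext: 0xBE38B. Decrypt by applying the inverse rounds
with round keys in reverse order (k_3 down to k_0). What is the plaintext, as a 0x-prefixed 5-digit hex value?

0x82785

s_0 = ciphertext = 0xBE38B
s_1 = InvRound(s_0, k_3) = 0xB91FD
s_2 = InvRound(s_1, k_2) = 0x7884B
s_3 = InvRound(s_2, k_1) = 0xE5ECC
s_4 = InvRound(s_3, k_0) = 0x82785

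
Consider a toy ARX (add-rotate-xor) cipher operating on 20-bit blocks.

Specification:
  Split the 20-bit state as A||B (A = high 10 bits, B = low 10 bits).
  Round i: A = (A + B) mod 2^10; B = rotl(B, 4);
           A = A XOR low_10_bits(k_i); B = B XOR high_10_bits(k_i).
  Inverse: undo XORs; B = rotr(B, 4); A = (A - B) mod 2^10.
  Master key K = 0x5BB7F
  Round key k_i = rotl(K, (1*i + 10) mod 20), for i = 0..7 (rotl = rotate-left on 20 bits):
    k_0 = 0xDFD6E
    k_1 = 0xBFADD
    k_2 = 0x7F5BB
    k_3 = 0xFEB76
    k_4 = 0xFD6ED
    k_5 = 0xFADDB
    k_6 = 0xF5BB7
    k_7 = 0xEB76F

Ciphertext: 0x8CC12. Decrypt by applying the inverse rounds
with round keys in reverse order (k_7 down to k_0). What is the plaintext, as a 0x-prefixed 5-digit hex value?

0xF9362

s_0 = ciphertext = 0x8CC12
s_1 = InvRound(s_0, k_7) = 0x587FB
s_2 = InvRound(s_1, k_6) = 0xE5342
s_3 = InvRound(s_2, k_5) = 0x0164A
s_4 = InvRound(s_3, k_4) = 0xC37DB
s_5 = InvRound(s_4, k_3) = 0x0E442
s_6 = InvRound(s_5, k_2) = 0x69FDB
s_7 = InvRound(s_6, k_1) = 0x8A152
s_8 = InvRound(s_7, k_0) = 0xF9362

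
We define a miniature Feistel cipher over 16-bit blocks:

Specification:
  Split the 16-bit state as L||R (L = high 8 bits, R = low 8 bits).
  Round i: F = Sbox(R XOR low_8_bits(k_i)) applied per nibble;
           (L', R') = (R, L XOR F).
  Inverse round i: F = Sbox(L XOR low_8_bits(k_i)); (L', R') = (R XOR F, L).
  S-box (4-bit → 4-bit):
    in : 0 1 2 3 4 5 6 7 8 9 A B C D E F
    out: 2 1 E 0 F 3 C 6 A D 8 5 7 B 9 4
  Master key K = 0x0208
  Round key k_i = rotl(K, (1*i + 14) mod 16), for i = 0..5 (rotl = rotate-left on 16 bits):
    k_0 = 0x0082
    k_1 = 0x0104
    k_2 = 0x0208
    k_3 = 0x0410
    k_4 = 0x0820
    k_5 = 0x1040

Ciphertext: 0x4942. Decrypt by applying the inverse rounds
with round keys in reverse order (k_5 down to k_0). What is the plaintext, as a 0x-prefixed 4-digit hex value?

0x8E0D

s_0 = ciphertext = 0x4942
s_1 = InvRound(s_0, k_5) = 0x6F49
s_2 = InvRound(s_1, k_4) = 0xBD6F
s_3 = InvRound(s_2, k_3) = 0xE4BD
s_4 = InvRound(s_3, k_2) = 0x2AE4
s_5 = InvRound(s_4, k_1) = 0x0D2A
s_6 = InvRound(s_5, k_0) = 0x8E0D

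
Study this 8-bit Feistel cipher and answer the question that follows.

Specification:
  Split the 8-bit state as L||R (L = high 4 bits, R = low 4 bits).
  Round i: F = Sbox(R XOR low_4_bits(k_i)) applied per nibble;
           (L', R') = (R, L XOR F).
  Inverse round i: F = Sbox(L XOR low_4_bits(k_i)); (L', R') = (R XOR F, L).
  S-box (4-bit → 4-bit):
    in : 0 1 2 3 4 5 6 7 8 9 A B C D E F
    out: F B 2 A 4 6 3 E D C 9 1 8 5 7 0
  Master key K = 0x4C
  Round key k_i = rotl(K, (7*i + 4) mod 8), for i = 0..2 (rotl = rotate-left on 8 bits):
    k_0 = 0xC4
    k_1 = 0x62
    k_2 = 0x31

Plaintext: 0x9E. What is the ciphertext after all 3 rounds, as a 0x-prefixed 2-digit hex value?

0xC5

s_0 = plaintext = 0x9E
s_1 = Round(s_0, k_0) = 0xE0
s_2 = Round(s_1, k_1) = 0x0C
s_3 = Round(s_2, k_2) = 0xC5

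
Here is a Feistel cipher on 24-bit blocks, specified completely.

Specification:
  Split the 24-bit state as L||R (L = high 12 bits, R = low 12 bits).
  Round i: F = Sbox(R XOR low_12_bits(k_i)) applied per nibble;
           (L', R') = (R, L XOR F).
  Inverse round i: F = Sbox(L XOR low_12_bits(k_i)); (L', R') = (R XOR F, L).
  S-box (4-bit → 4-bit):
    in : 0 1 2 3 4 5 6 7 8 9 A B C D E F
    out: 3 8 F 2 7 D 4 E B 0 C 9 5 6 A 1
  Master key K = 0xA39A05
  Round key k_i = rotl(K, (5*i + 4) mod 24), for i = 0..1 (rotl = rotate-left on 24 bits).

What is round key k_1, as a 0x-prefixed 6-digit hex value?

0x340B47

K = 0xA39A05
k_0 = rotl(K, (5*0+4) mod 24) = rotl(K, 4) = 0x39A05A
k_1 = rotl(K, (5*1+4) mod 24) = rotl(K, 9) = 0x340B47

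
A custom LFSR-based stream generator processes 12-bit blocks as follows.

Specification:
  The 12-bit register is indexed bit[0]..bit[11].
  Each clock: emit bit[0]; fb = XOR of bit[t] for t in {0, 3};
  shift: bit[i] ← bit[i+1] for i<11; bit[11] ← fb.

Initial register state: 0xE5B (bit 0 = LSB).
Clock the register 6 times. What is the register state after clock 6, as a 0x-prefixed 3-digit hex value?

reg_0 = 0xE5B
clock 1: out=1, reg = 0x72D
clock 2: out=1, reg = 0x396
clock 3: out=0, reg = 0x1CB
clock 4: out=1, reg = 0x0E5
clock 5: out=1, reg = 0x872
clock 6: out=0, reg = 0x439

0x439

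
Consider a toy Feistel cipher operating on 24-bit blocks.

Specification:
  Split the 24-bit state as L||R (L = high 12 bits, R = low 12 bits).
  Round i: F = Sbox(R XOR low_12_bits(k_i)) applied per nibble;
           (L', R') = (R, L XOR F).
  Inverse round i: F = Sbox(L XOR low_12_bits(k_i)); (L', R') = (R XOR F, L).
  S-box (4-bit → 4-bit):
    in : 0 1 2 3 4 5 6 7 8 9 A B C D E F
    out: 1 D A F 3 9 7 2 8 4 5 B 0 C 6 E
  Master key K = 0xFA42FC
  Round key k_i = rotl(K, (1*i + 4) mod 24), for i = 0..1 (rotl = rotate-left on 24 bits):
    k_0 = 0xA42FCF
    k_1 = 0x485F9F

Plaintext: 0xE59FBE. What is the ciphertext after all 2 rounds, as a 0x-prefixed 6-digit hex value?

s_0 = plaintext = 0xE59FBE
s_1 = Round(s_0, k_0) = 0xFBEF74
s_2 = Round(s_1, k_1) = 0xF74ED5

0xF74ED5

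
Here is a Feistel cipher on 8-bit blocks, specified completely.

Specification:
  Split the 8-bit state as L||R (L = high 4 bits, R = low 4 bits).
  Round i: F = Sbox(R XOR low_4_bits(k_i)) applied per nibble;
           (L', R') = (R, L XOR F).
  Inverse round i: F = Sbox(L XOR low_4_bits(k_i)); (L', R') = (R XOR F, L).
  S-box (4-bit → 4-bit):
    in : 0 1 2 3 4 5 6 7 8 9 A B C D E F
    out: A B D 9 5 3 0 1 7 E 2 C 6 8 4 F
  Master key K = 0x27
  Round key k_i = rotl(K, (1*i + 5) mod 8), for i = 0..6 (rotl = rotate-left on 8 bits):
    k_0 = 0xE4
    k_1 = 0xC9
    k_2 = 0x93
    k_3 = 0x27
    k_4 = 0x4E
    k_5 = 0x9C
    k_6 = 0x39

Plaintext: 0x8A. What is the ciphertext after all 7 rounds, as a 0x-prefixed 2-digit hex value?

0x17

s_0 = plaintext = 0x8A
s_1 = Round(s_0, k_0) = 0xAC
s_2 = Round(s_1, k_1) = 0xC9
s_3 = Round(s_2, k_2) = 0x9E
s_4 = Round(s_3, k_3) = 0xE7
s_5 = Round(s_4, k_4) = 0x70
s_6 = Round(s_5, k_5) = 0x01
s_7 = Round(s_6, k_6) = 0x17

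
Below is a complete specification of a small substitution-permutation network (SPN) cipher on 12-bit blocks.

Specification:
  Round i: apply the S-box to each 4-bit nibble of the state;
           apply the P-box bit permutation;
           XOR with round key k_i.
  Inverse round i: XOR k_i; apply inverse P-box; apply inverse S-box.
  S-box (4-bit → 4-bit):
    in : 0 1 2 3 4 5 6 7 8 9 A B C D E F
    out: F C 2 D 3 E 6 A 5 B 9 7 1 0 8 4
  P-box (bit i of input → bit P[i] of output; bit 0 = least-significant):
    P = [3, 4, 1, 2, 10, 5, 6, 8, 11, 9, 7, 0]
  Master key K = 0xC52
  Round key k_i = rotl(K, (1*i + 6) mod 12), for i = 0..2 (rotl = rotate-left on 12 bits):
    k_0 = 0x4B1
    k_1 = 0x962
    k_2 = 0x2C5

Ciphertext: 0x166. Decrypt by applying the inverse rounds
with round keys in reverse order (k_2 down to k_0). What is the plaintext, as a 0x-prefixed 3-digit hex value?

s_0 = ciphertext = 0x166
s_1 = InvRound(s_0, k_2) = 0x57F
s_2 = InvRound(s_1, k_1) = 0xAC9
s_3 = InvRound(s_2, k_0) = 0x4B4

0x4B4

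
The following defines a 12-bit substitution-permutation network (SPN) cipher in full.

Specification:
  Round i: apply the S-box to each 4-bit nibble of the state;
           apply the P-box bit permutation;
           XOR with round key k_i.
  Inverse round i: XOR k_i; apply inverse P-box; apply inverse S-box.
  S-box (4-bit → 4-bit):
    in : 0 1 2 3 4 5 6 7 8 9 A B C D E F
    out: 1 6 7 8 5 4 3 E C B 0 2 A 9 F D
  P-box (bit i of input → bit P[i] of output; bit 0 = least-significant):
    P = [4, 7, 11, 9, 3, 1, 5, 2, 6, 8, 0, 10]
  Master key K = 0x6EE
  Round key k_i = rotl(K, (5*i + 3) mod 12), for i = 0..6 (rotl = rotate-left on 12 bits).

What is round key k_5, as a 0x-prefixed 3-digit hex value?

0xEE6

K = 0x6EE
k_0 = rotl(K, (5*0+3) mod 12) = rotl(K, 3) = 0x773
k_1 = rotl(K, (5*1+3) mod 12) = rotl(K, 8) = 0xE6E
k_2 = rotl(K, (5*2+3) mod 12) = rotl(K, 1) = 0xDDC
k_3 = rotl(K, (5*3+3) mod 12) = rotl(K, 6) = 0xB9B
k_4 = rotl(K, (5*4+3) mod 12) = rotl(K, 11) = 0x377
k_5 = rotl(K, (5*5+3) mod 12) = rotl(K, 4) = 0xEE6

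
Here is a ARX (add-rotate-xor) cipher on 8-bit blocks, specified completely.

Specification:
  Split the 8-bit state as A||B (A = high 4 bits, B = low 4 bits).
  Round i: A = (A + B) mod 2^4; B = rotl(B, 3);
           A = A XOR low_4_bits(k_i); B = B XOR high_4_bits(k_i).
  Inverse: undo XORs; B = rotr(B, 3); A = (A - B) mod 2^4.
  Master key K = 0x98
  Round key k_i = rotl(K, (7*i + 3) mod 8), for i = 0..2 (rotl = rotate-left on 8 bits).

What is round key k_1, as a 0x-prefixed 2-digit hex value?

K = 0x98
k_0 = rotl(K, (7*0+3) mod 8) = rotl(K, 3) = 0xC4
k_1 = rotl(K, (7*1+3) mod 8) = rotl(K, 2) = 0x62

0x62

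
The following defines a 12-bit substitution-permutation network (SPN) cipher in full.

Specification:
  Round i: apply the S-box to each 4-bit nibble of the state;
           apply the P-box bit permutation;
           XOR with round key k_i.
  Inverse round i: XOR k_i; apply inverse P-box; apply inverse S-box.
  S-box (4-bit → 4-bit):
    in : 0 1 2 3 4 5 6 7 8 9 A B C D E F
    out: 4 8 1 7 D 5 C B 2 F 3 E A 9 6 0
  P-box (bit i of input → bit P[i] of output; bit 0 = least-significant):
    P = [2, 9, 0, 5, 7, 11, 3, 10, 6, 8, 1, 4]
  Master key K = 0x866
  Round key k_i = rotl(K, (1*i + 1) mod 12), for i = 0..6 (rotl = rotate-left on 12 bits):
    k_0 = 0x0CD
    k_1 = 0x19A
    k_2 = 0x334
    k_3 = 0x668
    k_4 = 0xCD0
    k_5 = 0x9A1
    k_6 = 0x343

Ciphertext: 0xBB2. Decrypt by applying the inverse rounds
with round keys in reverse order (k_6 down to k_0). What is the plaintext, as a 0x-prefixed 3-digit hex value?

0xFF8

s_0 = ciphertext = 0xBB2
s_1 = InvRound(s_0, k_6) = 0xDA6
s_2 = InvRound(s_1, k_5) = 0x015
s_3 = InvRound(s_2, k_4) = 0x275
s_4 = InvRound(s_3, k_3) = 0x165
s_5 = InvRound(s_4, k_2) = 0xDFE
s_6 = InvRound(s_5, k_1) = 0x2CD
s_7 = InvRound(s_6, k_0) = 0xFF8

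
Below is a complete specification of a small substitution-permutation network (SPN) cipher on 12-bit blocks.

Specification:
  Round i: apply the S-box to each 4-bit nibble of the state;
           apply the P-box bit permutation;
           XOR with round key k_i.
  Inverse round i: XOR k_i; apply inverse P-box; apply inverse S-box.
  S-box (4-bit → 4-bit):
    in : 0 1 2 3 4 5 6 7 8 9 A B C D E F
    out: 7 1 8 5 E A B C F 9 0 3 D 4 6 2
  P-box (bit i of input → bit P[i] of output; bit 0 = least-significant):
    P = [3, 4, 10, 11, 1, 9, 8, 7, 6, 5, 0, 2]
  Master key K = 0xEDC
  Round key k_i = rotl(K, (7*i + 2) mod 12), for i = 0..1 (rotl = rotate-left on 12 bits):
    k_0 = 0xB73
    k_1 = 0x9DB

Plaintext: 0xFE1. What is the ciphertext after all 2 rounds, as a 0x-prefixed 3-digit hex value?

s_0 = plaintext = 0xFE1
s_1 = Round(s_0, k_0) = 0x85B
s_2 = Round(s_1, k_1) = 0xB26

0xB26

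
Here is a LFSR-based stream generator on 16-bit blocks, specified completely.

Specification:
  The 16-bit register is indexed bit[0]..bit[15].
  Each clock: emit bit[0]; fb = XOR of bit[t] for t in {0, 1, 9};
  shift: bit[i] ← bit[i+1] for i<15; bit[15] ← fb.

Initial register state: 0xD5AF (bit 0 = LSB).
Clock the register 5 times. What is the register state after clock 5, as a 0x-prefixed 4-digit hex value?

reg_0 = 0xD5AF
clock 1: out=1, reg = 0x6AD7
clock 2: out=1, reg = 0xB56B
clock 3: out=1, reg = 0x5AB5
clock 4: out=1, reg = 0x2D5A
clock 5: out=0, reg = 0x96AD

0x96AD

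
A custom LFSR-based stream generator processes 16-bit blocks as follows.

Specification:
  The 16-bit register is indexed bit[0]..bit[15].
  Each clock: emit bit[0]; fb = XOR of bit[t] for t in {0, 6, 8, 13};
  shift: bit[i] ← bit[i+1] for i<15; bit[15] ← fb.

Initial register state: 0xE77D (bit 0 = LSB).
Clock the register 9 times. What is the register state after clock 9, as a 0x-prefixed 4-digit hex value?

0x0073

reg_0 = 0xE77D
clock 1: out=1, reg = 0x73BE
clock 2: out=0, reg = 0x39DF
clock 3: out=1, reg = 0x1CEF
clock 4: out=1, reg = 0x0E77
clock 5: out=1, reg = 0x073B
clock 6: out=1, reg = 0x039D
clock 7: out=1, reg = 0x01CE
clock 8: out=0, reg = 0x00E7
clock 9: out=1, reg = 0x0073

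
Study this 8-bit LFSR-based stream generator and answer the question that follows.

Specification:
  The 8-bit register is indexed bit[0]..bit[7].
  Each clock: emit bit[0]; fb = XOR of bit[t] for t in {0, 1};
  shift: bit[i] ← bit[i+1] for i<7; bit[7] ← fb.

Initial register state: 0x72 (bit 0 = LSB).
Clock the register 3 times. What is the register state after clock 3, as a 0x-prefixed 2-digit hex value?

0x6E

reg_0 = 0x72
clock 1: out=0, reg = 0xB9
clock 2: out=1, reg = 0xDC
clock 3: out=0, reg = 0x6E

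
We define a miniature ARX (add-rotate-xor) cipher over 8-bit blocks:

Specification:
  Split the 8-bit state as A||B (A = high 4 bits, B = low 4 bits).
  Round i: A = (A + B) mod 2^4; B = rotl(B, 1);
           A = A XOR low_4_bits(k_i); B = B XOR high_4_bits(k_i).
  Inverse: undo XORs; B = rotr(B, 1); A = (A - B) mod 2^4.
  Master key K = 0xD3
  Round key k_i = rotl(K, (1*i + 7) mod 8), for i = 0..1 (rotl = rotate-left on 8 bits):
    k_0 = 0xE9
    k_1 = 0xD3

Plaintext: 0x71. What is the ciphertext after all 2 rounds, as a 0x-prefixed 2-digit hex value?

0xE4

s_0 = plaintext = 0x71
s_1 = Round(s_0, k_0) = 0x1C
s_2 = Round(s_1, k_1) = 0xE4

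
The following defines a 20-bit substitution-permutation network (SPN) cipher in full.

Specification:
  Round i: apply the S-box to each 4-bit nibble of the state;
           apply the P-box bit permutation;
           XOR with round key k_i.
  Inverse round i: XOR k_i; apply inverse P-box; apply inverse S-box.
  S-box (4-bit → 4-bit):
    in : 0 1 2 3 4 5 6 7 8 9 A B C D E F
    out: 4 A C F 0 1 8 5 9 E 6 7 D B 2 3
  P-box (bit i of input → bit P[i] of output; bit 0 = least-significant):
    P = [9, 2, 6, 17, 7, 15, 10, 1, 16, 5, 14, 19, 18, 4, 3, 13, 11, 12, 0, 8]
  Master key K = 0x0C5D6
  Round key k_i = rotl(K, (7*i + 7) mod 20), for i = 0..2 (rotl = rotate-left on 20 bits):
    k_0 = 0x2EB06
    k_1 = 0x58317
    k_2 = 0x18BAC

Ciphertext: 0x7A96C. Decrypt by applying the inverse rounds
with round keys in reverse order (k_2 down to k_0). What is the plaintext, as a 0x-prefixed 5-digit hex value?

0x76AA5

s_0 = ciphertext = 0x7A96C
s_1 = InvRound(s_0, k_2) = 0x4845C
s_2 = InvRound(s_1, k_1) = 0x20527
s_3 = InvRound(s_2, k_0) = 0x76AA5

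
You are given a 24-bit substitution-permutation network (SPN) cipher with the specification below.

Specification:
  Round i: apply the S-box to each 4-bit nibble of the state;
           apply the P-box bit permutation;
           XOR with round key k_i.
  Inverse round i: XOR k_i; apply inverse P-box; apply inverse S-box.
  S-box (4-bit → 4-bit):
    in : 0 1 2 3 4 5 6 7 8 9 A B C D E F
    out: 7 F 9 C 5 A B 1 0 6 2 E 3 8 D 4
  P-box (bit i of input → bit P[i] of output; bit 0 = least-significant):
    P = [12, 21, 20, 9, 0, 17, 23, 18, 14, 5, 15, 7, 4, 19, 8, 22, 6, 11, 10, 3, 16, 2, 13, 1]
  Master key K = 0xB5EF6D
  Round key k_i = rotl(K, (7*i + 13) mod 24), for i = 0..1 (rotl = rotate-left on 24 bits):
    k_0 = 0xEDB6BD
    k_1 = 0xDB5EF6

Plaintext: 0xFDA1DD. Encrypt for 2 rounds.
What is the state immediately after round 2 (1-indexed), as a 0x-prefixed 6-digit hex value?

s_0 = plaintext = 0xFDA1DD
s_1 = Round(s_0, k_0) = 0xE15415
s_2 = Round(s_1, k_1) = 0x34B0BD

0x34B0BD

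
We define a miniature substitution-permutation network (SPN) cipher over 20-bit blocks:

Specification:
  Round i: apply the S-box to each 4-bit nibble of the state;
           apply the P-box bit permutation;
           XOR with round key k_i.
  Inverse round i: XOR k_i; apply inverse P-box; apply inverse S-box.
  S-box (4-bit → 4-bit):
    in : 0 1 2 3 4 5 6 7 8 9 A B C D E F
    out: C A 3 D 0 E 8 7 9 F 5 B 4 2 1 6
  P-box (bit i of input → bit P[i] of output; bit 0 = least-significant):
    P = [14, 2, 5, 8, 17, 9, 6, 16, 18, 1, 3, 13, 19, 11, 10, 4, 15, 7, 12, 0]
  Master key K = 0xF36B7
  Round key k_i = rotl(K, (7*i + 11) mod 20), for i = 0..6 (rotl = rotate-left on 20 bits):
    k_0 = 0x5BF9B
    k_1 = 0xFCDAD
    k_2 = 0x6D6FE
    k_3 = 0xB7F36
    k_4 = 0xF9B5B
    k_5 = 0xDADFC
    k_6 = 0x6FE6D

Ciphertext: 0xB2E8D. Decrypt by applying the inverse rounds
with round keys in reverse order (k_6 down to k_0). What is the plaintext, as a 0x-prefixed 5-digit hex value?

s_0 = ciphertext = 0xB2E8D
s_1 = InvRound(s_0, k_6) = 0x7EE0A
s_2 = InvRound(s_1, k_5) = 0xD8D79
s_3 = InvRound(s_2, k_4) = 0xCCD2C
s_4 = InvRound(s_3, k_3) = 0xA69B4
s_5 = InvRound(s_4, k_2) = 0xA79F6
s_6 = InvRound(s_5, k_1) = 0x30904
s_7 = InvRound(s_6, k_0) = 0x9092D

0x9092D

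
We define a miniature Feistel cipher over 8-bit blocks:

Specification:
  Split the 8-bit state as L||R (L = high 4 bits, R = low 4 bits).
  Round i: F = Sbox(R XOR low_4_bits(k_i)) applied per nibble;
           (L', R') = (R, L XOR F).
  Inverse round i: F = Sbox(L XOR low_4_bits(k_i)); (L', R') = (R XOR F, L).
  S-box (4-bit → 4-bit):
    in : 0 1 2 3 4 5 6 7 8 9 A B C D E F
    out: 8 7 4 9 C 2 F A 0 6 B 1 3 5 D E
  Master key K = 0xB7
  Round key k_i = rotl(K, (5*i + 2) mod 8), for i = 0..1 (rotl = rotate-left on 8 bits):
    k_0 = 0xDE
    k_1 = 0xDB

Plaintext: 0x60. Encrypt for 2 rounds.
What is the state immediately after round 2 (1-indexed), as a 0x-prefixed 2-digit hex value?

s_0 = plaintext = 0x60
s_1 = Round(s_0, k_0) = 0x0B
s_2 = Round(s_1, k_1) = 0xB8

0xB8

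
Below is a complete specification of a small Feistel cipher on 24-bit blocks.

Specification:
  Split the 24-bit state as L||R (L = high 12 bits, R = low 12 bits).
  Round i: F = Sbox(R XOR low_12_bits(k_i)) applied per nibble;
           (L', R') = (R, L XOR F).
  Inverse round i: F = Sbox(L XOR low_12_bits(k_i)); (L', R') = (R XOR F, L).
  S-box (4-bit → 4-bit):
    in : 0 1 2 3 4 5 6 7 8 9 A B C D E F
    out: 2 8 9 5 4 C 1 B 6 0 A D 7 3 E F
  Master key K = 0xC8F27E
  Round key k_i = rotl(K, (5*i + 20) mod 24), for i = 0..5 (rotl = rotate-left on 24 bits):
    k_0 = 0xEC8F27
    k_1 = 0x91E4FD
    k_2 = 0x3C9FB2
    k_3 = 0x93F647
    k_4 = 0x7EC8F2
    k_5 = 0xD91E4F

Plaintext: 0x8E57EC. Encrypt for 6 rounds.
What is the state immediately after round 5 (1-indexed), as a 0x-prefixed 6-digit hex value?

0x5F14F4

s_0 = plaintext = 0x8E57EC
s_1 = Round(s_0, k_0) = 0x7ECE98
s_2 = Round(s_1, k_1) = 0xE98DF0
s_3 = Round(s_2, k_2) = 0xDF07D1
s_4 = Round(s_3, k_3) = 0x7D15F1
s_5 = Round(s_4, k_4) = 0x5F14F4
s_6 = Round(s_5, k_5) = 0x4F4F2C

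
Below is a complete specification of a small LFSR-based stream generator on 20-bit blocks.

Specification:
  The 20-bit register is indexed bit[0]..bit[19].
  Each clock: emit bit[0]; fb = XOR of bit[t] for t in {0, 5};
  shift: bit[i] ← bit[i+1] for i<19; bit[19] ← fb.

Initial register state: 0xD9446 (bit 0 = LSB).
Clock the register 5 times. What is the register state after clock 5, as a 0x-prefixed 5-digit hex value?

reg_0 = 0xD9446
clock 1: out=0, reg = 0x6CA23
clock 2: out=1, reg = 0x36511
clock 3: out=1, reg = 0x9B288
clock 4: out=0, reg = 0x4D944
clock 5: out=0, reg = 0x26CA2

0x26CA2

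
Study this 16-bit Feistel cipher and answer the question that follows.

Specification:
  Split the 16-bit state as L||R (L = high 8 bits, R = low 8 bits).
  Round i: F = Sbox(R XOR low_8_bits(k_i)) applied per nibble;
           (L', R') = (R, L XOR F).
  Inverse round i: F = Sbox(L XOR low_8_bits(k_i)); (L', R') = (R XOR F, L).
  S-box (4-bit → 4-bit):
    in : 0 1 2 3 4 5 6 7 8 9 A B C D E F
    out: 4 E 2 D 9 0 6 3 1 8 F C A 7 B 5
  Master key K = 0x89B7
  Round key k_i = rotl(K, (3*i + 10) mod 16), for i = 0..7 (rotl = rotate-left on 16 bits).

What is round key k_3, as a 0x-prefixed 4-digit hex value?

0x4DBC

K = 0x89B7
k_0 = rotl(K, (3*0+10) mod 16) = rotl(K, 10) = 0xDE26
k_1 = rotl(K, (3*1+10) mod 16) = rotl(K, 13) = 0xF136
k_2 = rotl(K, (3*2+10) mod 16) = rotl(K, 0) = 0x89B7
k_3 = rotl(K, (3*3+10) mod 16) = rotl(K, 3) = 0x4DBC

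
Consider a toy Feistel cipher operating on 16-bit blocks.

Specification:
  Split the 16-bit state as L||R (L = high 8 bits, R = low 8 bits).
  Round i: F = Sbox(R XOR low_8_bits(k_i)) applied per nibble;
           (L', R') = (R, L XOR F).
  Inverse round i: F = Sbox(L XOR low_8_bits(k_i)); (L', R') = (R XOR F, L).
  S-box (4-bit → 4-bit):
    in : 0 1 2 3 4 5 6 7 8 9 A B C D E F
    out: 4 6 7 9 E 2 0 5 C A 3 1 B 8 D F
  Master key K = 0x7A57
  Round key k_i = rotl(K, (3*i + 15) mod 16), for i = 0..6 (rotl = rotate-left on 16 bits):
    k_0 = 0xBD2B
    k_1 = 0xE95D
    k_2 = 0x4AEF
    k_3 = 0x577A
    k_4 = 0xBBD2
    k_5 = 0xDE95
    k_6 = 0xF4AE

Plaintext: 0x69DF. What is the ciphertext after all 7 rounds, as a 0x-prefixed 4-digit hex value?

0x4D33

s_0 = plaintext = 0x69DF
s_1 = Round(s_0, k_0) = 0xDF97
s_2 = Round(s_1, k_1) = 0x976C
s_3 = Round(s_2, k_2) = 0x6C5E
s_4 = Round(s_3, k_3) = 0x5E12
s_5 = Round(s_4, k_4) = 0x12EA
s_6 = Round(s_5, k_5) = 0xEA4D
s_7 = Round(s_6, k_6) = 0x4D33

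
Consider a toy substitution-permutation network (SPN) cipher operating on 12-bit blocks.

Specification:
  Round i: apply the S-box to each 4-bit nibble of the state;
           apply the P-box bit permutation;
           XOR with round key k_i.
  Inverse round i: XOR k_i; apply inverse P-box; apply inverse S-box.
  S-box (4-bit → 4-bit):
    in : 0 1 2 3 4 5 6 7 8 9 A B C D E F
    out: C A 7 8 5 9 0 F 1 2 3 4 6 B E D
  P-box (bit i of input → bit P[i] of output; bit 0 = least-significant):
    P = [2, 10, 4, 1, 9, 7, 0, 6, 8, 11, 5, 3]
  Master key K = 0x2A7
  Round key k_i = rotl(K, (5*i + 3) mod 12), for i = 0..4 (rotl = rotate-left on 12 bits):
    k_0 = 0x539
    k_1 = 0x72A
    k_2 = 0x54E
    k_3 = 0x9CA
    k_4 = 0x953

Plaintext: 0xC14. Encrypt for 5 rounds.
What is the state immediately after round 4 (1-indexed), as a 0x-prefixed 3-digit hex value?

0x167

s_0 = plaintext = 0xC14
s_1 = Round(s_0, k_0) = 0xDCD
s_2 = Round(s_1, k_1) = 0xAA5
s_3 = Round(s_2, k_2) = 0xEC8
s_4 = Round(s_3, k_3) = 0x167
s_5 = Round(s_4, k_4) = 0x54D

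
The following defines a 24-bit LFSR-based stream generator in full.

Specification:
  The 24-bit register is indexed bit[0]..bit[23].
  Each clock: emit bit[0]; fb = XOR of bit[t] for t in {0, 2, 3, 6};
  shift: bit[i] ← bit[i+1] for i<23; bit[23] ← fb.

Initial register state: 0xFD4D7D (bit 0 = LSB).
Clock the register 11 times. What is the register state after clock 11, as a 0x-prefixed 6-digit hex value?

0x571FA9

reg_0 = 0xFD4D7D
clock 1: out=1, reg = 0x7EA6BE
clock 2: out=0, reg = 0x3F535F
clock 3: out=1, reg = 0x1FA9AF
clock 4: out=1, reg = 0x8FD4D7
clock 5: out=1, reg = 0xC7EA6B
clock 6: out=1, reg = 0xE3F535
clock 7: out=1, reg = 0x71FA9A
clock 8: out=0, reg = 0xB8FD4D
clock 9: out=1, reg = 0x5C7EA6
clock 10: out=0, reg = 0xAE3F53
clock 11: out=1, reg = 0x571FA9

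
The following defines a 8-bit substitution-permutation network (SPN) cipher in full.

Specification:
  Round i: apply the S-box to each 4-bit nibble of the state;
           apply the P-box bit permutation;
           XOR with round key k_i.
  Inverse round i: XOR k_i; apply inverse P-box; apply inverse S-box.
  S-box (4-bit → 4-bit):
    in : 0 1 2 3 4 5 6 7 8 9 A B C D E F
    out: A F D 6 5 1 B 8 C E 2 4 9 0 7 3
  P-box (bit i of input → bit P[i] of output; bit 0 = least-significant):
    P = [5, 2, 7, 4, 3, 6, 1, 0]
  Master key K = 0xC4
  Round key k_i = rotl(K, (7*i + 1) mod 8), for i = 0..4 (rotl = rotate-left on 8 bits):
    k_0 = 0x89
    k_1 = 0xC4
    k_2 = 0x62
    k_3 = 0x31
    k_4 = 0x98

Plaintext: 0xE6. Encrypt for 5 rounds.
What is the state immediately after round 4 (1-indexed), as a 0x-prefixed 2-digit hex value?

0xCE

s_0 = plaintext = 0xE6
s_1 = Round(s_0, k_0) = 0xF7
s_2 = Round(s_1, k_1) = 0x9C
s_3 = Round(s_2, k_2) = 0x11
s_4 = Round(s_3, k_3) = 0xCE
s_5 = Round(s_4, k_4) = 0x35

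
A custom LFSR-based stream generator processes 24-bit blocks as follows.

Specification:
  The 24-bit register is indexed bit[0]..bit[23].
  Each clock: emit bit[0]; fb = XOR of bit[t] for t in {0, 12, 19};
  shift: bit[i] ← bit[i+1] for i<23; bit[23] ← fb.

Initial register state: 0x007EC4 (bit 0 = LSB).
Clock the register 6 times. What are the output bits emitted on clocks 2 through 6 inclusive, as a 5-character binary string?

01000

reg_0 = 0x007EC4
clock 1: out=0, reg = 0x803F62
clock 2: out=0, reg = 0xC01FB1
clock 3: out=1, reg = 0x600FD8
clock 4: out=0, reg = 0x3007EC
clock 5: out=0, reg = 0x1803F6
clock 6: out=0, reg = 0x8C01FB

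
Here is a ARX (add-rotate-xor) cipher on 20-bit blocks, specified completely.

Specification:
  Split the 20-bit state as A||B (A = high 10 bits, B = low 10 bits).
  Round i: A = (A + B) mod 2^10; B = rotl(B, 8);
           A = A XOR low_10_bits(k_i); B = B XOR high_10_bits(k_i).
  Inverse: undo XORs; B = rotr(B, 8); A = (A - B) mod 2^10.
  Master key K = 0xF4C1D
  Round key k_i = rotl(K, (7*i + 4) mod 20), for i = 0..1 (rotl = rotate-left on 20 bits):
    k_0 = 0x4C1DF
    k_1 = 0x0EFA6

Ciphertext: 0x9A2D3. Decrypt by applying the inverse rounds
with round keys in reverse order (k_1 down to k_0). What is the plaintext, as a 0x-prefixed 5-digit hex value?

s_0 = ciphertext = 0x9A2D3
s_1 = InvRound(s_0, k_1) = 0x8B3A2
s_2 = InvRound(s_1, k_0) = 0x6A64A

0x6A64A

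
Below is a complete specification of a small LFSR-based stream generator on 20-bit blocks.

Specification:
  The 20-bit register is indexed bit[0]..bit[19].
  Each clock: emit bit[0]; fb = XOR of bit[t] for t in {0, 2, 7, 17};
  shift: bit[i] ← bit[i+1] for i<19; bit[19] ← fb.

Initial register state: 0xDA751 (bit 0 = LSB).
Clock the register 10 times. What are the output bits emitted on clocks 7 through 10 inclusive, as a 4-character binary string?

1011

reg_0 = 0xDA751
clock 1: out=1, reg = 0xED3A8
clock 2: out=0, reg = 0x769D4
clock 3: out=0, reg = 0xBB4EA
clock 4: out=0, reg = 0x5DA75
clock 5: out=1, reg = 0x2ED3A
clock 6: out=0, reg = 0x9769D
clock 7: out=1, reg = 0xCBB4E
clock 8: out=0, reg = 0xE5DA7
clock 9: out=1, reg = 0x72ED3
clock 10: out=1, reg = 0xB9769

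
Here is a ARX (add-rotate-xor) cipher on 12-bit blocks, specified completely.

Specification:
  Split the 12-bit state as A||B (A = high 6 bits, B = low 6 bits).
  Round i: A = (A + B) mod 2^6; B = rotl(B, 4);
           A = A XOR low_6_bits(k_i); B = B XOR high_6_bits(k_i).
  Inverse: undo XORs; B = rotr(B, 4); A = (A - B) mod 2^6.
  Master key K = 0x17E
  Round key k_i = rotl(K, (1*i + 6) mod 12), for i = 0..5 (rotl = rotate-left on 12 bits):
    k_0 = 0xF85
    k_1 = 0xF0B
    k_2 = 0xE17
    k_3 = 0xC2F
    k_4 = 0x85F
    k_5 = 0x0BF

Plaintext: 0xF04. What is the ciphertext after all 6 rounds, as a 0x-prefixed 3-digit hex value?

s_0 = plaintext = 0xF04
s_1 = Round(s_0, k_0) = 0x17F
s_2 = Round(s_1, k_1) = 0x3C3
s_3 = Round(s_2, k_2) = 0x148
s_4 = Round(s_3, k_3) = 0x8B2
s_5 = Round(s_4, k_4) = 0x2CD
s_6 = Round(s_5, k_5) = 0x9D1

0x9D1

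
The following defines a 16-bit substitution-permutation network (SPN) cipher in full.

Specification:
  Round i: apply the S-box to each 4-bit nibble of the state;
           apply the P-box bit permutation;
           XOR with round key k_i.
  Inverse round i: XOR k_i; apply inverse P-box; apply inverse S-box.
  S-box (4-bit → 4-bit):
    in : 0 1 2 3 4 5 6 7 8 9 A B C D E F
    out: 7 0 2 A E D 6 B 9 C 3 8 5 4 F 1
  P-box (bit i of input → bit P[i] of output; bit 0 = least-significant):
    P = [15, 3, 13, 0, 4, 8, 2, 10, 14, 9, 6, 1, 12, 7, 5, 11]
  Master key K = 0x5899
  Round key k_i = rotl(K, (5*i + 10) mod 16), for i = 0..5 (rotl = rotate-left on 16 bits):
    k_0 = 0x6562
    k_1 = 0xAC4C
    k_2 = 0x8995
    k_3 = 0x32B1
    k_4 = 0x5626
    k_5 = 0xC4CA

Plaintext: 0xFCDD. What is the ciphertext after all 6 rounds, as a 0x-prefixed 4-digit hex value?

0x2443

s_0 = plaintext = 0xFCDD
s_1 = Round(s_0, k_0) = 0x1526
s_2 = Round(s_1, k_1) = 0xCD06
s_3 = Round(s_2, k_2) = 0xB8E9
s_4 = Round(s_3, k_3) = 0x5FA6
s_5 = Round(s_4, k_4) = 0x2F1E
s_6 = Round(s_5, k_5) = 0x2443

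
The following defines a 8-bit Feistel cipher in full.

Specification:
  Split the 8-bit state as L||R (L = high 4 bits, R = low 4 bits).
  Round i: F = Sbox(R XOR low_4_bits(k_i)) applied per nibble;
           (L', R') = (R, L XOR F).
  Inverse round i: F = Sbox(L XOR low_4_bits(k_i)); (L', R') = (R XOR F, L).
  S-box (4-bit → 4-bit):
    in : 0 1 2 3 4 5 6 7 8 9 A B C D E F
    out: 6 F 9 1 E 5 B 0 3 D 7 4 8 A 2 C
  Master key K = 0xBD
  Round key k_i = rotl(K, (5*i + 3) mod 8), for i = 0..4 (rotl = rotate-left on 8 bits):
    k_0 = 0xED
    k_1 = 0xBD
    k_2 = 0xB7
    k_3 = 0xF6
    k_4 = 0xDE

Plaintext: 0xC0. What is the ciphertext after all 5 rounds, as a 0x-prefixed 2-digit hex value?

0xB2

s_0 = plaintext = 0xC0
s_1 = Round(s_0, k_0) = 0x06
s_2 = Round(s_1, k_1) = 0x64
s_3 = Round(s_2, k_2) = 0x47
s_4 = Round(s_3, k_3) = 0x7B
s_5 = Round(s_4, k_4) = 0xB2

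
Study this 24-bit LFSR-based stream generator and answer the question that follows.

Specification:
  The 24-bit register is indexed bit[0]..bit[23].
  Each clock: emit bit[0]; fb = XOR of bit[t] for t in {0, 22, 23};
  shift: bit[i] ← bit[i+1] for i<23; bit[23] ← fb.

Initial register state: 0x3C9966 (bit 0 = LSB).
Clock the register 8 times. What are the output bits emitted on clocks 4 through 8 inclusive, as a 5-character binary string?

00110

reg_0 = 0x3C9966
clock 1: out=0, reg = 0x1E4CB3
clock 2: out=1, reg = 0x8F2659
clock 3: out=1, reg = 0x47932C
clock 4: out=0, reg = 0xA3C996
clock 5: out=0, reg = 0xD1E4CB
clock 6: out=1, reg = 0xE8F265
clock 7: out=1, reg = 0xF47932
clock 8: out=0, reg = 0x7A3C99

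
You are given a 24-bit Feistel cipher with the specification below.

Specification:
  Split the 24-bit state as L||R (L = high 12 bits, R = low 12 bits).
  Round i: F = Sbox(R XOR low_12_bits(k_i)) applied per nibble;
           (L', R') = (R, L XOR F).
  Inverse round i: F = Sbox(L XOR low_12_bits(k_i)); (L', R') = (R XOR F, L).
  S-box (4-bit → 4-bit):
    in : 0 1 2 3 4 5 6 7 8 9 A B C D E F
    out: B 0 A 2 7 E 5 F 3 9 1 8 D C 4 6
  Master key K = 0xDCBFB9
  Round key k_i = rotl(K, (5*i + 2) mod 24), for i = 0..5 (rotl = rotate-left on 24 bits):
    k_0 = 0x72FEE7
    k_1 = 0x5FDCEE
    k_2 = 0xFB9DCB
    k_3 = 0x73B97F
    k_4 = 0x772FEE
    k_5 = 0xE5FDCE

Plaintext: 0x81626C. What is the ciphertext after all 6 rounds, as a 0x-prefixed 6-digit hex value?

s_0 = plaintext = 0x81626C
s_1 = Round(s_0, k_0) = 0x26C52E
s_2 = Round(s_1, k_1) = 0x52EBB7
s_3 = Round(s_2, k_2) = 0xBB70D3
s_4 = Round(s_3, k_3) = 0x0D32AA
s_5 = Round(s_4, k_4) = 0x2AACA4
s_6 = Round(s_5, k_5) = 0xCA42FB

0xCA42FB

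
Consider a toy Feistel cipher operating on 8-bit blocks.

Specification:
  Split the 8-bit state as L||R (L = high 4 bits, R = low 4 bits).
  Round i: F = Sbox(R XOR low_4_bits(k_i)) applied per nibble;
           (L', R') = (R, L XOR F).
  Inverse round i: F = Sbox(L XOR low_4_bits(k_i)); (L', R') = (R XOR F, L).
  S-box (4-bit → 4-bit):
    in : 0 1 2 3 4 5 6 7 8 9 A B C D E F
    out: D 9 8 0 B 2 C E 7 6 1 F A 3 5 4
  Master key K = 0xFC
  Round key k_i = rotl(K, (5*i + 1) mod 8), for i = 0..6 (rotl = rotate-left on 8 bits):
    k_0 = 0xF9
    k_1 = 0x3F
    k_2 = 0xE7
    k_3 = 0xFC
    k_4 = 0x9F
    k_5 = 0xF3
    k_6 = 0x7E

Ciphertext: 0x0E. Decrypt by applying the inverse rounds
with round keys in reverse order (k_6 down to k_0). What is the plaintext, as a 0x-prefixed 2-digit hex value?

0xA7

s_0 = ciphertext = 0x0E
s_1 = InvRound(s_0, k_6) = 0xB0
s_2 = InvRound(s_1, k_5) = 0x7B
s_3 = InvRound(s_2, k_4) = 0xC7
s_4 = InvRound(s_3, k_3) = 0xAC
s_5 = InvRound(s_4, k_2) = 0xFA
s_6 = InvRound(s_5, k_1) = 0x7F
s_7 = InvRound(s_6, k_0) = 0xA7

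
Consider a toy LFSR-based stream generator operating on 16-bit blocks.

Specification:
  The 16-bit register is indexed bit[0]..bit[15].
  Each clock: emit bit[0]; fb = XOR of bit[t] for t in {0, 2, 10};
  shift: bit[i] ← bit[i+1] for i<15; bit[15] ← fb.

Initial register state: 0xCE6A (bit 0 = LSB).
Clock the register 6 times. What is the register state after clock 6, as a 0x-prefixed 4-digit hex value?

0x0F39

reg_0 = 0xCE6A
clock 1: out=0, reg = 0xE735
clock 2: out=1, reg = 0xF39A
clock 3: out=0, reg = 0x79CD
clock 4: out=1, reg = 0x3CE6
clock 5: out=0, reg = 0x1E73
clock 6: out=1, reg = 0x0F39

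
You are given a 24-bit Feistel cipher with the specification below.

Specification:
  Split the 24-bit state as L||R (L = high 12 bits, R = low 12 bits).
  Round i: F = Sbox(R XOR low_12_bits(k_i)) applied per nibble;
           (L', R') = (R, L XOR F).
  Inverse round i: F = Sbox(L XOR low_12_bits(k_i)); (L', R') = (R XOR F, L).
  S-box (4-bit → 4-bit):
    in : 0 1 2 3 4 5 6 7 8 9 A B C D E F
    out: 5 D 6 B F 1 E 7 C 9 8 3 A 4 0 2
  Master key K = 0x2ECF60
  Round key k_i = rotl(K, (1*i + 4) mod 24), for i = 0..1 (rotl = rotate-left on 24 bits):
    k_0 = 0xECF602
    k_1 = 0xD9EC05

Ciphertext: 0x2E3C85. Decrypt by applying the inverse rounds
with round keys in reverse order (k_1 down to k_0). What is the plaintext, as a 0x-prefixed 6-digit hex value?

0xA2AC8B

s_0 = ciphertext = 0x2E3C85
s_1 = InvRound(s_0, k_1) = 0xC8B2E3
s_2 = InvRound(s_1, k_0) = 0xA2AC8B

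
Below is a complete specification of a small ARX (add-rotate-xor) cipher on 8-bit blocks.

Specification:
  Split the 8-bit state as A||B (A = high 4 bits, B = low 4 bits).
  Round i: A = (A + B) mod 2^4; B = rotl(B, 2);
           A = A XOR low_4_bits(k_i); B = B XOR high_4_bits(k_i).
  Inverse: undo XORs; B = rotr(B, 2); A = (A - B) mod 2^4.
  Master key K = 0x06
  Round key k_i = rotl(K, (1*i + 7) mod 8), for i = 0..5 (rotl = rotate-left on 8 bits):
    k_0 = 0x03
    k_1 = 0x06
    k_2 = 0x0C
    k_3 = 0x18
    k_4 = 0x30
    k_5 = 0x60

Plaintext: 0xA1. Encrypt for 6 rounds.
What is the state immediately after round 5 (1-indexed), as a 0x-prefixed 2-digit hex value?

0x33

s_0 = plaintext = 0xA1
s_1 = Round(s_0, k_0) = 0x84
s_2 = Round(s_1, k_1) = 0xA1
s_3 = Round(s_2, k_2) = 0x74
s_4 = Round(s_3, k_3) = 0x30
s_5 = Round(s_4, k_4) = 0x33
s_6 = Round(s_5, k_5) = 0x6A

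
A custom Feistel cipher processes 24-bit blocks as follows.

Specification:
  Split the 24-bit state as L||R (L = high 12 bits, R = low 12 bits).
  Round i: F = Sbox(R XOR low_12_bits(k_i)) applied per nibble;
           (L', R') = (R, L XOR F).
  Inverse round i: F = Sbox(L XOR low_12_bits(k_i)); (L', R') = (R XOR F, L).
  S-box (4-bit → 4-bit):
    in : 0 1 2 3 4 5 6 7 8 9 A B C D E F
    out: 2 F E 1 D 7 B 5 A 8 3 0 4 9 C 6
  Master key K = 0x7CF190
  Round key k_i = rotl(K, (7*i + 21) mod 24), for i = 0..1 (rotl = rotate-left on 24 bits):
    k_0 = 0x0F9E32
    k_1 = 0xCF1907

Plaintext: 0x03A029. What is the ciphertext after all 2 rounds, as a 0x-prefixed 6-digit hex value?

s_0 = plaintext = 0x03A029
s_1 = Round(s_0, k_0) = 0x029CCA
s_2 = Round(s_1, k_1) = 0xCCA760

0xCCA760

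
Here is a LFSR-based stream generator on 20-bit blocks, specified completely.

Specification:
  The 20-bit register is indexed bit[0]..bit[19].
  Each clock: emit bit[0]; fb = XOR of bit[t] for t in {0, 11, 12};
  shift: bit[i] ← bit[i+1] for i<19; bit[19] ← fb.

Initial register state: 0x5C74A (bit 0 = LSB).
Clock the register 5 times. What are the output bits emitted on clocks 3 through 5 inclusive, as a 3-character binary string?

010

reg_0 = 0x5C74A
clock 1: out=0, reg = 0x2E3A5
clock 2: out=1, reg = 0x971D2
clock 3: out=0, reg = 0xCB8E9
clock 4: out=1, reg = 0xE5C74
clock 5: out=0, reg = 0x72E3A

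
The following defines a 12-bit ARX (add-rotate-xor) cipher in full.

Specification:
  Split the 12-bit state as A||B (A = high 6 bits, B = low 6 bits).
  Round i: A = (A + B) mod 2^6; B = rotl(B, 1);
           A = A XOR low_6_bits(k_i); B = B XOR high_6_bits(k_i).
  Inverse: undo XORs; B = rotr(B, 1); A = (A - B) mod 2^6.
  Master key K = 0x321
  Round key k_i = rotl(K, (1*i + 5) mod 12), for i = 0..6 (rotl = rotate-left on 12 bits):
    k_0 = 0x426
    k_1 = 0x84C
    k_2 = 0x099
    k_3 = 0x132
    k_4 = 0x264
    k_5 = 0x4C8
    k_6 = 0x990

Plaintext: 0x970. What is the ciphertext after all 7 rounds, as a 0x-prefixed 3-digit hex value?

0xA65

s_0 = plaintext = 0x970
s_1 = Round(s_0, k_0) = 0xCF1
s_2 = Round(s_1, k_1) = 0xA02
s_3 = Round(s_2, k_2) = 0xCC6
s_4 = Round(s_3, k_3) = 0x2C8
s_5 = Round(s_4, k_4) = 0xDD9
s_6 = Round(s_5, k_5) = 0x621
s_7 = Round(s_6, k_6) = 0xA65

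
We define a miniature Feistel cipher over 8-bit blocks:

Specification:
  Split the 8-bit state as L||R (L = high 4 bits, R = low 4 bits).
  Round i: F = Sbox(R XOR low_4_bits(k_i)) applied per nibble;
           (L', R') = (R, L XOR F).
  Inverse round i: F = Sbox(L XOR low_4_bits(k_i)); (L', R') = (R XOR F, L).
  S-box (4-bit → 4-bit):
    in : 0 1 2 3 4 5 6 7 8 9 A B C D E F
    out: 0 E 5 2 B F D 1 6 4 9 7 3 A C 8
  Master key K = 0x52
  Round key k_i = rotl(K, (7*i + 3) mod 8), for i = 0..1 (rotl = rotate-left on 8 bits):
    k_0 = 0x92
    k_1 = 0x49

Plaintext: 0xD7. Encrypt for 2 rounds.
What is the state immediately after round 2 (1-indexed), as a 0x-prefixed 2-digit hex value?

s_0 = plaintext = 0xD7
s_1 = Round(s_0, k_0) = 0x72
s_2 = Round(s_1, k_1) = 0x20

0x20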